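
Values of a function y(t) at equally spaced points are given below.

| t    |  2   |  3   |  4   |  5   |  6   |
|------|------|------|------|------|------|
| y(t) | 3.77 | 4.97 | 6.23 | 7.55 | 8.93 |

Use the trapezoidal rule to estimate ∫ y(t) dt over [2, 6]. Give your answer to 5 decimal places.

h = 1, n = 4.
(h/2)·[y₀ + 2y₁ + 2y₂ + 2y₃ + y₄] = 0.5·(50.20) = 25.10000.

25.10000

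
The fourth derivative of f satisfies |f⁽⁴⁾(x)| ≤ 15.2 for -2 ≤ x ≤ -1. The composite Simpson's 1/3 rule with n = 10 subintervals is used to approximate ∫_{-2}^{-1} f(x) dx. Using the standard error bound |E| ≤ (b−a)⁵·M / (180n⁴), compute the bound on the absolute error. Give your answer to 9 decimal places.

|E| ≤ (1)⁵·15.2 / (180·10⁴) = 15.2/1800000 = 0.000008444.

0.000008444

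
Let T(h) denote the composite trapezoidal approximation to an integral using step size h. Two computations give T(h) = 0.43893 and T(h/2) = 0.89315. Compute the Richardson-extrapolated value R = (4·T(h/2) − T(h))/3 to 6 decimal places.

1.044557

R = (4·T(h/2) − T(h)) / 3 = (4·0.89315 − 0.43893)/3 = (3.13367)/3 = 1.044557.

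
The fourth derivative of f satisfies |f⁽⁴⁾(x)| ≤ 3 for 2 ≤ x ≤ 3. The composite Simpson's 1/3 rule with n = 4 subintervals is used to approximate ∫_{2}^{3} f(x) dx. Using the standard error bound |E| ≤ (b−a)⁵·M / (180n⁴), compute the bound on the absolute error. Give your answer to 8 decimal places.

|E| ≤ (1)⁵·3 / (180·4⁴) = 3/46080 = 0.00006510.

0.00006510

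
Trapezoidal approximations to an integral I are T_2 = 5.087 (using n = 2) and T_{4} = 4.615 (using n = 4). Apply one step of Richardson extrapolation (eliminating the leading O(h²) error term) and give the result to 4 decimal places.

R = (4·T_{4} − T_2) / 3 = (4·4.615 − 5.087)/3 = (13.373)/3 = 4.4577.

4.4577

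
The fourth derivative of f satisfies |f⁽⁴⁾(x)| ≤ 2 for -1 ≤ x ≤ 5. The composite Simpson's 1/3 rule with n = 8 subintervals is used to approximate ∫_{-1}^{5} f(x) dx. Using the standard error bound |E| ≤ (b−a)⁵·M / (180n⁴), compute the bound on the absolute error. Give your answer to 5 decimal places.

|E| ≤ (6)⁵·2 / (180·8⁴) = 15552/737280 = 0.02109.

0.02109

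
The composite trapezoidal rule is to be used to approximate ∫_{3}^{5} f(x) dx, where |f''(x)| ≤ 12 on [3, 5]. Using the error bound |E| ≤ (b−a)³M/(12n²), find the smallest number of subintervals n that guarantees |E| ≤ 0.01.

29

Need 96/(12n²) ≤ 0.01.
n² ≥ 96/(12·0.01) = 800 ⇒ n ≥ 28.2843, so the smallest n is 29.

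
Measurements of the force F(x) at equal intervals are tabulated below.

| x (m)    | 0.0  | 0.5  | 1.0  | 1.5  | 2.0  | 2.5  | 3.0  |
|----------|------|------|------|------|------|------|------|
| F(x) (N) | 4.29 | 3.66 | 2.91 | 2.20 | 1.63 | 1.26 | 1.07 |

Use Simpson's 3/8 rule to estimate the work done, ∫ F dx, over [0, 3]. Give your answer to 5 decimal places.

h = 0.5, n = 6.
(3h/8)·[y₀ + 3y₁ + 3y₂ + 2y₃ + 3y₄ + 3y₅ + y₆] = 0.1875·(38.14) = 7.15125.

7.15125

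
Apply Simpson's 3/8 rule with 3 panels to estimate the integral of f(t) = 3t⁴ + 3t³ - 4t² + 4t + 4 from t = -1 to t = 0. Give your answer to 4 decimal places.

0.5278

h = (0 − (-1))/3 = 0.333333.
Nodes t₀,…,t₃ = -1, -0.666667, -0.333333, 0.
f(t) = 3t⁴ + 3t³ - 4t² + 4t + 4: f₀=-4, f₁=-0.740741, f₂=2.148148, f₃=4.
(3h/8)·[f₀ + 3f₁ + 3f₂ + f₃] = 0.125·(4.222222) = 0.5278.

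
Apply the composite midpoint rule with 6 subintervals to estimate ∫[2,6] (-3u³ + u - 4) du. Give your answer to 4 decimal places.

-954.6667

h = (6 − 2)/6 = 0.666667.
Midpoints m₁,…,m₆ = 2.333333, 3, 3.666667, 4.333333, 5, 5.666667.
f(m₁)=-39.777778, f(m₂)=-82, f(m₃)=-148.222222, f(m₄)=-243.777778, f(m₅)=-374, f(m₆)=-544.222222.
h·[f(m₁) + f(m₂) + f(m₃) + f(m₄) + f(m₅) + f(m₆)] = 0.666667·(-1432) = -954.6667.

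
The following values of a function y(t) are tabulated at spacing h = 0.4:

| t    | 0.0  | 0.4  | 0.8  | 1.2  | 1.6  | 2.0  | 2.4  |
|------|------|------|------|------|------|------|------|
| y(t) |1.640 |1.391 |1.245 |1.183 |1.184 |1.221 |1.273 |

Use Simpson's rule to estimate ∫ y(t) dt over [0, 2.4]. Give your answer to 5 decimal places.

h = 0.4, n = 6.
(h/3)·[y₀ + 4y₁ + 2y₂ + 4y₃ + 2y₄ + 4y₅ + y₆] = 0.133333·(22.951) = 3.06013.

3.06013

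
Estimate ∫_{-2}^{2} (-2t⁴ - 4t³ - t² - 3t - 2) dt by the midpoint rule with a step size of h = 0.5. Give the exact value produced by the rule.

h = (2 − (-2))/8 = 0.5.
Midpoints m₁,…,m₈ = -1.75, -1.25, -0.75, -0.25, 0.25, 0.75, 1.25, 1.75.
f(m₁)=2.8671875, f(m₂)=3.1171875, f(m₃)=0.7421875, f(m₄)=-1.2578125, f(m₅)=-2.8828125, f(m₆)=-7.1328125, f(m₇)=-20.0078125, f(m₈)=-50.5078125.
h·[f(m₁) + f(m₂) + f(m₃) + f(m₄) + f(m₅) + f(m₆) + f(m₇) + f(m₈)] = 0.5·(-75.0625) = -37.53125.

-37.53125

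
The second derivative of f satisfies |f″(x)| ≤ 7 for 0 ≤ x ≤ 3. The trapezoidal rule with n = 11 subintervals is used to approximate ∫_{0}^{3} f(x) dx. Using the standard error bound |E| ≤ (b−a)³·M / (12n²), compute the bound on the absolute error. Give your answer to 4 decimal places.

0.1302

|E| ≤ (3)³·7 / (12·11²) = 189/1452 = 0.1302.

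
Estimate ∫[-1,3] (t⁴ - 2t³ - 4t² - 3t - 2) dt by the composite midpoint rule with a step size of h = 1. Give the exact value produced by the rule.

-49.75

h = (3 − (-1))/4 = 1.
Midpoints m₁,…,m₄ = -0.5, 0.5, 1.5, 2.5.
f(m₁)=-1.1875, f(m₂)=-4.6875, f(m₃)=-17.1875, f(m₄)=-26.6875.
h·[f(m₁) + f(m₂) + f(m₃) + f(m₄)] = 1·(-49.75) = -49.75.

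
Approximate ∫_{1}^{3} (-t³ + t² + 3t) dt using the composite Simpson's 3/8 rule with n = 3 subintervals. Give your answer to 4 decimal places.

h = (3 − 1)/3 = 0.666667.
Nodes t₀,…,t₃ = 1, 1.666667, 2.333333, 3.
f(t) = -t³ + t² + 3t: f₀=3, f₁=3.148148, f₂=-0.259259, f₃=-9.
(3h/8)·[f₀ + 3f₁ + 3f₂ + f₃] = 0.25·(2.666667) = 0.6667.

0.6667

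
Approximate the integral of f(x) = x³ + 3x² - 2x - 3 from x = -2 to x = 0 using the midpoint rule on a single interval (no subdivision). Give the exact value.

2

M = (b−a)·f(-1) = 2·(1) = 2.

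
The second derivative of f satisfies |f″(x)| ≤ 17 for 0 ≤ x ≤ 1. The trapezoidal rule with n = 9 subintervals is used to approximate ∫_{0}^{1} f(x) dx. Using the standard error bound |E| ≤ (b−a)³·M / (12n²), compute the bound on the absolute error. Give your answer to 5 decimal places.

0.01749

|E| ≤ (1)³·17 / (12·9²) = 17/972 = 0.01749.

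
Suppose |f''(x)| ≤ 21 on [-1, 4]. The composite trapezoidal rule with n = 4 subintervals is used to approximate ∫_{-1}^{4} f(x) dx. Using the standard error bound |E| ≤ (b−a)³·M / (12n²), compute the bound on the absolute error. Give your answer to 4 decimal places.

13.6719

|E| ≤ (5)³·21 / (12·4²) = 2625/192 = 13.6719.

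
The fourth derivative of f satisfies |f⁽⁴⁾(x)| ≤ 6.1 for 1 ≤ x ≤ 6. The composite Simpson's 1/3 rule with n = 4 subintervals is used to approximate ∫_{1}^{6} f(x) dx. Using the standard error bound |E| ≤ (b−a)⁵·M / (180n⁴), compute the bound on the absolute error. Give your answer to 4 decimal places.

0.4137

|E| ≤ (5)⁵·6.1 / (180·4⁴) = 19062.5/46080 = 0.4137.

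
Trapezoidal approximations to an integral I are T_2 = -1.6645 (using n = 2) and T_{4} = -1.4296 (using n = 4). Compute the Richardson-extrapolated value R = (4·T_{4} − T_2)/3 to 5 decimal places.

-1.35130

R = (4·T_{4} − T_2) / 3 = (4·(-1.4296) − (-1.6645))/3 = (-4.0539)/3 = -1.35130.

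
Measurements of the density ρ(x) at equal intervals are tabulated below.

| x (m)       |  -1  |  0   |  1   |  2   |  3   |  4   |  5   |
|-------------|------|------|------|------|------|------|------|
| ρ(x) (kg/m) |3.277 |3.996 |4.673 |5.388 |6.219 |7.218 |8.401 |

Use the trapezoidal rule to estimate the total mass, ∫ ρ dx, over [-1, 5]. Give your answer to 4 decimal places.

h = 1, n = 6.
(h/2)·[y₀ + 2y₁ + 2y₂ + 2y₃ + 2y₄ + 2y₅ + y₆] = 0.5·(66.666) = 33.3330.

33.3330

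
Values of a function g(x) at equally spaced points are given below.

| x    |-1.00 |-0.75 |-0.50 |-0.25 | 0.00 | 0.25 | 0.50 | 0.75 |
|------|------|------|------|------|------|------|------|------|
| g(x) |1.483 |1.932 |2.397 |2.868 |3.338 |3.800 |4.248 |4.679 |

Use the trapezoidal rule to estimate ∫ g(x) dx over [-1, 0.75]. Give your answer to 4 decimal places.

h = 0.25, n = 7.
(h/2)·[y₀ + 2y₁ + 2y₂ + 2y₃ + 2y₄ + 2y₅ + 2y₆ + y₇] = 0.125·(43.328) = 5.4160.

5.4160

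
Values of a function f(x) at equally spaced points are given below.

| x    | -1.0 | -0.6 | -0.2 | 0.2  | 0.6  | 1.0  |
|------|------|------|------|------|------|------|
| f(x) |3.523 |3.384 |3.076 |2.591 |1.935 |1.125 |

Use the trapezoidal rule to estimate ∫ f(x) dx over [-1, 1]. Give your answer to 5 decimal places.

5.32400

h = 0.4, n = 5.
(h/2)·[y₀ + 2y₁ + 2y₂ + 2y₃ + 2y₄ + y₅] = 0.2·(26.620) = 5.32400.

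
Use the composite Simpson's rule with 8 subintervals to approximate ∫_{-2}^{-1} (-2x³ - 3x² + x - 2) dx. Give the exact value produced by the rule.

-3

h = (-1 − (-2))/8 = 0.125.
Nodes x₀,…,x₈ = -2, -1.875, -1.75, -1.625, -1.5, -1.375, -1.25, -1.125, -1.
f(x) = -2x³ - 3x² + x - 2: f₀=0, f₁=-1.23828125, f₂=-2.21875, f₃=-2.96484375, f₄=-3.5, f₅=-3.84765625, f₆=-4.03125, f₇=-4.07421875, f₈=-4.
(h/3)·[f₀ + 4f₁ + 2f₂ + 4f₃ + 2f₄ + 4f₅ + 2f₆ + 4f₇ + f₈] = 0.041667·(-72) = -3.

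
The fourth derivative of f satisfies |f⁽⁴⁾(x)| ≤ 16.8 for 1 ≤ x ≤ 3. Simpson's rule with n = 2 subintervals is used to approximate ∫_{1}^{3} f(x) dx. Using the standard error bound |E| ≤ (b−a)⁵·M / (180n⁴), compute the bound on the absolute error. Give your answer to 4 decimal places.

0.1867

|E| ≤ (2)⁵·16.8 / (180·2⁴) = 537.6/2880 = 0.1867.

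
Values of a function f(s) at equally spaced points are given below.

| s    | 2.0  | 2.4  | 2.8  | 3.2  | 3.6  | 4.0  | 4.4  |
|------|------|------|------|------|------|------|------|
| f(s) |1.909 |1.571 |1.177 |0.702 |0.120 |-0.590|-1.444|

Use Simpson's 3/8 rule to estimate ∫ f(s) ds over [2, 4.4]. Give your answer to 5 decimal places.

h = 0.4, n = 6.
(3h/8)·[y₀ + 3y₁ + 3y₂ + 2y₃ + 3y₄ + 3y₅ + y₆] = 0.15·(8.703) = 1.30545.

1.30545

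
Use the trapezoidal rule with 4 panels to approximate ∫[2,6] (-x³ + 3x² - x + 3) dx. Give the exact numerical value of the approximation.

h = (6 − 2)/4 = 1.
Nodes x₀,…,x₄ = 2, 3, 4, 5, 6.
f(x) = -x³ + 3x² - x + 3: f₀=5, f₁=0, f₂=-17, f₃=-52, f₄=-111.
(h/2)·[f₀ + 2f₁ + 2f₂ + 2f₃ + f₄] = 0.5·(-244) = -122.

-122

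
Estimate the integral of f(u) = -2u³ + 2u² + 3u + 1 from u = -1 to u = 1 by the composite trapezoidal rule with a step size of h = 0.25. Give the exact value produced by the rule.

3.375

h = (1 − (-1))/8 = 0.25.
Nodes u₀,…,u₈ = -1, -0.75, -0.5, -0.25, 0, 0.25, 0.5, 0.75, 1.
f(u) = -2u³ + 2u² + 3u + 1: f₀=2, f₁=0.71875, f₂=0.25, f₃=0.40625, f₄=1, f₅=1.84375, f₆=2.75, f₇=3.53125, f₈=4.
(h/2)·[f₀ + 2f₁ + 2f₂ + 2f₃ + 2f₄ + 2f₅ + 2f₆ + 2f₇ + f₈] = 0.125·(27) = 3.375.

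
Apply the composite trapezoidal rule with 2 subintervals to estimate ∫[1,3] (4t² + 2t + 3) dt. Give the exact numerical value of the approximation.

50

h = (3 − 1)/2 = 1.
Nodes t₀,…,t₂ = 1, 2, 3.
f(t) = 4t² + 2t + 3: f₀=9, f₁=23, f₂=45.
(h/2)·[f₀ + 2f₁ + f₂] = 0.5·(100) = 50.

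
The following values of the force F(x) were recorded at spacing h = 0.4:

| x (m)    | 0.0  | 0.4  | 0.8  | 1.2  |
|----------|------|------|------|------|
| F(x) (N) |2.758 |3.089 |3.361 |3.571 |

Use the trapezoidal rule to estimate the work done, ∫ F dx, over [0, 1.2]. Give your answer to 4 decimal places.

3.8458

h = 0.4, n = 3.
(h/2)·[y₀ + 2y₁ + 2y₂ + y₃] = 0.2·(19.229) = 3.8458.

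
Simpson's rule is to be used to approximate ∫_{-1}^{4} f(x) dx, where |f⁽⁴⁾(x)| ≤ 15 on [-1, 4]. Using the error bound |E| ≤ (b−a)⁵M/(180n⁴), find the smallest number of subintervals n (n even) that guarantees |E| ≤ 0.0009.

Need 46875/(180n⁴) ≤ 0.0009.
n⁴ ≥ 46875/(180·0.0009) = 289352 ⇒ n ≥ 23.1930, so the smallest even n is 24. (n must be even for Simpson's rule.)

24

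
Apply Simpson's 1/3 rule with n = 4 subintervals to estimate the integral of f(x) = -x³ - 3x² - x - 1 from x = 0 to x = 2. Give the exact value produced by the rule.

h = (2 − 0)/4 = 0.5.
Nodes x₀,…,x₄ = 0, 0.5, 1, 1.5, 2.
f(x) = -x³ - 3x² - x - 1: f₀=-1, f₁=-2.375, f₂=-6, f₃=-12.625, f₄=-23.
(h/3)·[f₀ + 4f₁ + 2f₂ + 4f₃ + f₄] = 0.166667·(-96) = -16.

-16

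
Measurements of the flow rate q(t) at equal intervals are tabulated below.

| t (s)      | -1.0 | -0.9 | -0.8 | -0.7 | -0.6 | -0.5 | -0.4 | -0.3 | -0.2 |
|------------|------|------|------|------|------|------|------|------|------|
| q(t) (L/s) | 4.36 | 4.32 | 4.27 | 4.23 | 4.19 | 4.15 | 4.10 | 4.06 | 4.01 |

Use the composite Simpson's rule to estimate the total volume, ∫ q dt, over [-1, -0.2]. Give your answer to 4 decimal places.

h = 0.1, n = 8.
(h/3)·[y₀ + 4y₁ + 2y₂ + 4y₃ + 2y₄ + 4y₅ + 2y₆ + 4y₇ + y₈] = 0.033333·(100.53) = 3.3510.

3.3510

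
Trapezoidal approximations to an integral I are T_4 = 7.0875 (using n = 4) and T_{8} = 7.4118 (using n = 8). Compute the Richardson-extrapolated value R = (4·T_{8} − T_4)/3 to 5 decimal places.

7.51990

R = (4·T_{8} − T_4) / 3 = (4·7.4118 − 7.0875)/3 = (22.5597)/3 = 7.51990.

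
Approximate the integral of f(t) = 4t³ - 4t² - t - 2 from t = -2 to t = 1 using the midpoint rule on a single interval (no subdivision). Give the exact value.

-9

M = (b−a)·f(-0.5) = 3·(-3) = -9.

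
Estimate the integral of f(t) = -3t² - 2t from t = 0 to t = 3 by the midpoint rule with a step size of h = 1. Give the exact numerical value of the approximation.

h = (3 − 0)/3 = 1.
Midpoints m₁,…,m₃ = 0.5, 1.5, 2.5.
f(m₁)=-1.75, f(m₂)=-9.75, f(m₃)=-23.75.
h·[f(m₁) + f(m₂) + f(m₃)] = 1·(-35.25) = -35.25.

-35.25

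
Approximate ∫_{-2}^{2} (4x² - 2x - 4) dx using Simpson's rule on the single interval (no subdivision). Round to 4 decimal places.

5.3333

S = (b−a)/6 · [f(-2) + 4f(0) + f(2)] = 0.666667·[16 + 4·(-4) + 8] = 5.3333.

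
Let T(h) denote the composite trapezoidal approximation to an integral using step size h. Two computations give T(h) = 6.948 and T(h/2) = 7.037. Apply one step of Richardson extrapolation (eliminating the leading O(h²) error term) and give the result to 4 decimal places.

7.0667

R = (4·T(h/2) − T(h)) / 3 = (4·7.037 − 6.948)/3 = (21.200)/3 = 7.0667.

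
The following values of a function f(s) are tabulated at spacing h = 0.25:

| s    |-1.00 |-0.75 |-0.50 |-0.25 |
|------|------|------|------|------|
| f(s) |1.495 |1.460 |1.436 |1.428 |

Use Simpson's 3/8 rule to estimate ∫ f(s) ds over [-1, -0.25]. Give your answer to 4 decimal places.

h = 0.25, n = 3.
(3h/8)·[y₀ + 3y₁ + 3y₂ + y₃] = 0.09375·(11.611) = 1.0885.

1.0885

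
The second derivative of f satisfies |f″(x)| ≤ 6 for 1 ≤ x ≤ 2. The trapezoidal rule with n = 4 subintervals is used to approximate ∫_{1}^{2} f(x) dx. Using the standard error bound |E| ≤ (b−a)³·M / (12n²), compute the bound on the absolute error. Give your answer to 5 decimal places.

|E| ≤ (1)³·6 / (12·4²) = 6/192 = 0.03125.

0.03125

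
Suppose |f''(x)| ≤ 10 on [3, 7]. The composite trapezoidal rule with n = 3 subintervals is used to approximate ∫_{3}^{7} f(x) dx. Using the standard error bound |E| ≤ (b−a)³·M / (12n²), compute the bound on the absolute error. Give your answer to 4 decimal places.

|E| ≤ (4)³·10 / (12·3²) = 640/108 = 5.9259.

5.9259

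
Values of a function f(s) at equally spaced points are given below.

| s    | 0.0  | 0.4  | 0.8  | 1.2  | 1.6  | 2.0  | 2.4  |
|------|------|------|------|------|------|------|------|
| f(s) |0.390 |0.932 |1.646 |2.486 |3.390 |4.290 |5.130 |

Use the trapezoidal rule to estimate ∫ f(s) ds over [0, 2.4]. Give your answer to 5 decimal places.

h = 0.4, n = 6.
(h/2)·[y₀ + 2y₁ + 2y₂ + 2y₃ + 2y₄ + 2y₅ + y₆] = 0.2·(31.008) = 6.20160.

6.20160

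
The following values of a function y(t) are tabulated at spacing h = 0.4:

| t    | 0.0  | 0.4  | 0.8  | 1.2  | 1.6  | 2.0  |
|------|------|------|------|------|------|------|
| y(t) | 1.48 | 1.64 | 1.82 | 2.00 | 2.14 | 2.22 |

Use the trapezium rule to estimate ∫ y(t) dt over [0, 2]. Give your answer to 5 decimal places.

3.78000

h = 0.4, n = 5.
(h/2)·[y₀ + 2y₁ + 2y₂ + 2y₃ + 2y₄ + y₅] = 0.2·(18.90) = 3.78000.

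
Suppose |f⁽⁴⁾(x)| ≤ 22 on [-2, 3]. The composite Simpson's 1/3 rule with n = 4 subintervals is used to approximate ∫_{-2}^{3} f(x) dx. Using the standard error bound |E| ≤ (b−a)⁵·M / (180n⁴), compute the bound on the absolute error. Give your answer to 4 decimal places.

1.4920

|E| ≤ (5)⁵·22 / (180·4⁴) = 68750/46080 = 1.4920.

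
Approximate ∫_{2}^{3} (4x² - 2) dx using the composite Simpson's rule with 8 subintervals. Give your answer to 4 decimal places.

23.3333

h = (3 − 2)/8 = 0.125.
Nodes x₀,…,x₈ = 2, 2.125, 2.25, 2.375, 2.5, 2.625, 2.75, 2.875, 3.
f(x) = 4x² - 2: f₀=14, f₁=16.0625, f₂=18.25, f₃=20.5625, f₄=23, f₅=25.5625, f₆=28.25, f₇=31.0625, f₈=34.
(h/3)·[f₀ + 4f₁ + 2f₂ + 4f₃ + 2f₄ + 4f₅ + 2f₆ + 4f₇ + f₈] = 0.041667·(560) = 23.3333.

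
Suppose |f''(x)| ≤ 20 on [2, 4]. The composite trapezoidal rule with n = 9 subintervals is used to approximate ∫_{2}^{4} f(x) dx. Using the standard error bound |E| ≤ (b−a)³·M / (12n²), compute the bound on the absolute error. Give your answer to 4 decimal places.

0.1646

|E| ≤ (2)³·20 / (12·9²) = 160/972 = 0.1646.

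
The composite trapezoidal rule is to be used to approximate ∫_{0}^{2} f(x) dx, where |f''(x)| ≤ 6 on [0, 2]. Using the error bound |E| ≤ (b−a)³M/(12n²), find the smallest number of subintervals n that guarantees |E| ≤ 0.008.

23

Need 48/(12n²) ≤ 0.008.
n² ≥ 48/(12·0.008) = 500 ⇒ n ≥ 22.3607, so the smallest n is 23.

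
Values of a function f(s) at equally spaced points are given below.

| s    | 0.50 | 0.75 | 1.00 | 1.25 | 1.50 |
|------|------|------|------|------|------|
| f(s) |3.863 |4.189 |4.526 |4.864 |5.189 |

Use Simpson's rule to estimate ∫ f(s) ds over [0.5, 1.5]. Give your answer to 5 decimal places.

4.52633

h = 0.25, n = 4.
(h/3)·[y₀ + 4y₁ + 2y₂ + 4y₃ + y₄] = 0.083333·(54.316) = 4.52633.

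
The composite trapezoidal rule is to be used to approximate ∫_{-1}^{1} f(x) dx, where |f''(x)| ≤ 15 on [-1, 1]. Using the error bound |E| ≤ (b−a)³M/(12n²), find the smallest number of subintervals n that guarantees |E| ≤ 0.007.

38

Need 120/(12n²) ≤ 0.007.
n² ≥ 120/(12·0.007) = 1428.57 ⇒ n ≥ 37.7964, so the smallest n is 38.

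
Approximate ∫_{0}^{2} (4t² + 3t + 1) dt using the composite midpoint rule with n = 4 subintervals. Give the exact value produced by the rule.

h = (2 − 0)/4 = 0.5.
Midpoints m₁,…,m₄ = 0.25, 0.75, 1.25, 1.75.
f(m₁)=2, f(m₂)=5.5, f(m₃)=11, f(m₄)=18.5.
h·[f(m₁) + f(m₂) + f(m₃) + f(m₄)] = 0.5·(37) = 18.5.

18.5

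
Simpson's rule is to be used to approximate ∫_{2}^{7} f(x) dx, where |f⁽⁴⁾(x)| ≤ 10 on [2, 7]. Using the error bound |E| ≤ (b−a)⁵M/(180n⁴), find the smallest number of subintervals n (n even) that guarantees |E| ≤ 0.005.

14

Need 31250/(180n⁴) ≤ 0.005.
n⁴ ≥ 31250/(180·0.005) = 34722.2 ⇒ n ≥ 13.6506, so the smallest even n is 14. (n must be even for Simpson's rule.)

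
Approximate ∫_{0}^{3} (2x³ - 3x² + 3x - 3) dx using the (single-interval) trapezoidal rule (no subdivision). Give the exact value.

45

T = (b−a)/2 · [f(0) + f(3)] = 1.5·[(-3) + 33] = 45.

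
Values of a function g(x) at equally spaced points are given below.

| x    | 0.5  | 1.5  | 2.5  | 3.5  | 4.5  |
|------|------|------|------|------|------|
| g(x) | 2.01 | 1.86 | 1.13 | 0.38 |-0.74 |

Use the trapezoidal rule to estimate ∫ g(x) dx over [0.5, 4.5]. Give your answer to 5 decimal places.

4.00500

h = 1, n = 4.
(h/2)·[y₀ + 2y₁ + 2y₂ + 2y₃ + y₄] = 0.5·(8.01) = 4.00500.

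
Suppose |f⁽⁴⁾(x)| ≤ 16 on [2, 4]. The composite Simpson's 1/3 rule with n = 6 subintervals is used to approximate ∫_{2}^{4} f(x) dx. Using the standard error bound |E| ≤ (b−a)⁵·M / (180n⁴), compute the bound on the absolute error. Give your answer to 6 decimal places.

|E| ≤ (2)⁵·16 / (180·6⁴) = 512/233280 = 0.002195.

0.002195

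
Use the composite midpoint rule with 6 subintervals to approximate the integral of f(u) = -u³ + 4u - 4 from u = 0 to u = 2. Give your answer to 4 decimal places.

-3.9444

h = (2 − 0)/6 = 0.333333.
Midpoints m₁,…,m₆ = 0.166667, 0.5, 0.833333, 1.166667, 1.5, 1.833333.
f(m₁)=-3.337963, f(m₂)=-2.125, f(m₃)=-1.245370, f(m₄)=-0.921296, f(m₅)=-1.375, f(m₆)=-2.828704.
h·[f(m₁) + f(m₂) + f(m₃) + f(m₄) + f(m₅) + f(m₆)] = 0.333333·(-11.833333) = -3.9444.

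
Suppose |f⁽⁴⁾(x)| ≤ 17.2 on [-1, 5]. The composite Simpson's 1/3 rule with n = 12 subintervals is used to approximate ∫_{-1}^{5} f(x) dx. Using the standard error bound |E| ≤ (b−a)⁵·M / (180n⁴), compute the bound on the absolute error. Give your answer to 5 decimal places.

0.03583

|E| ≤ (6)⁵·17.2 / (180·12⁴) = 133747.2/3732480 = 0.03583.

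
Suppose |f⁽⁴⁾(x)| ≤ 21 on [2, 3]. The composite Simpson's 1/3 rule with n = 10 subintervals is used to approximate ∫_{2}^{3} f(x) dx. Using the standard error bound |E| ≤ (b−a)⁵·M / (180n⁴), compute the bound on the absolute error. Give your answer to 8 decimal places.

|E| ≤ (1)⁵·21 / (180·10⁴) = 21/1800000 = 0.00001167.

0.00001167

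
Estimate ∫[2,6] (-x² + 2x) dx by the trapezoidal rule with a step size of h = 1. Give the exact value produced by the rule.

h = (6 − 2)/4 = 1.
Nodes x₀,…,x₄ = 2, 3, 4, 5, 6.
f(x) = -x² + 2x: f₀=0, f₁=-3, f₂=-8, f₃=-15, f₄=-24.
(h/2)·[f₀ + 2f₁ + 2f₂ + 2f₃ + f₄] = 0.5·(-76) = -38.

-38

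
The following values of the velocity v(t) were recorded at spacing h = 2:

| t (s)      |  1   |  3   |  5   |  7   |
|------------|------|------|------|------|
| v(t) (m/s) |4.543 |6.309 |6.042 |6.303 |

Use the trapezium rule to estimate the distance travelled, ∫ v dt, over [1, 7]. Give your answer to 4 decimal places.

h = 2, n = 3.
(h/2)·[y₀ + 2y₁ + 2y₂ + y₃] = 1·(35.548) = 35.5480.

35.5480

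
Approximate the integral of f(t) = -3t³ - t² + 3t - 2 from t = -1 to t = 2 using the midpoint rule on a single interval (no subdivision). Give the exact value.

-3.375

M = (b−a)·f(0.5) = 3·(-1.125) = -3.375.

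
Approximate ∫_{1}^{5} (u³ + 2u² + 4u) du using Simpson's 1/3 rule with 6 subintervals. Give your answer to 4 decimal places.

286.6667

h = (5 − 1)/6 = 0.666667.
Nodes u₀,…,u₆ = 1, 1.666667, 2.333333, 3, 3.666667, 4.333333, 5.
f(u) = u³ + 2u² + 4u: f₀=7, f₁=16.851852, f₂=32.925926, f₃=57, f₄=90.851852, f₅=136.259259, f₆=195.
(h/3)·[f₀ + 4f₁ + 2f₂ + 4f₃ + 2f₄ + 4f₅ + f₆] = 0.222222·(1290) = 286.6667.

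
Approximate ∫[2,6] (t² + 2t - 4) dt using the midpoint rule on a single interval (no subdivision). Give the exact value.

80

M = (b−a)·f(4) = 4·(20) = 80.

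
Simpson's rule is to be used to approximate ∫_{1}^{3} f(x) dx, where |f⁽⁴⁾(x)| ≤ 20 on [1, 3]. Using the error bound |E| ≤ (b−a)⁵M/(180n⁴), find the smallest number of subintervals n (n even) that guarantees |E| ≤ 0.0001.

14

Need 640/(180n⁴) ≤ 0.0001.
n⁴ ≥ 640/(180·0.0001) = 35555.6 ⇒ n ≥ 13.7318, so the smallest even n is 14. (n must be even for Simpson's rule.)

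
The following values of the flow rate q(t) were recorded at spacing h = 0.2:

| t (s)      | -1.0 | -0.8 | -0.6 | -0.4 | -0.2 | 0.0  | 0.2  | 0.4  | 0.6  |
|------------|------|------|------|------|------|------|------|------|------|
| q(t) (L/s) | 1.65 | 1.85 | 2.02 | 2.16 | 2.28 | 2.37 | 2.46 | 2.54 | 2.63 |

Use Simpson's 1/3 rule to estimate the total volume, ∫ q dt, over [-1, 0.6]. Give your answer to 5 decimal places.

3.56533

h = 0.2, n = 8.
(h/3)·[y₀ + 4y₁ + 2y₂ + 4y₃ + 2y₄ + 4y₅ + 2y₆ + 4y₇ + y₈] = 0.066667·(53.48) = 3.56533.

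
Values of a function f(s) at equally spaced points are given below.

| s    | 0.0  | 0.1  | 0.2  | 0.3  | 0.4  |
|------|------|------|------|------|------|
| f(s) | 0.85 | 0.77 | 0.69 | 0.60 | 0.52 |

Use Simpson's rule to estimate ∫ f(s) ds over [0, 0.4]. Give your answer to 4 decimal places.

0.2743

h = 0.1, n = 4.
(h/3)·[y₀ + 4y₁ + 2y₂ + 4y₃ + y₄] = 0.033333·(8.23) = 0.2743.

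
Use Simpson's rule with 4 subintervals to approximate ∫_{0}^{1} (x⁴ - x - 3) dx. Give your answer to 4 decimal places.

h = (1 − 0)/4 = 0.25.
Nodes x₀,…,x₄ = 0, 0.25, 0.5, 0.75, 1.
f(x) = x⁴ - x - 3: f₀=-3, f₁=-3.24609375, f₂=-3.4375, f₃=-3.43359375, f₄=-3.
(h/3)·[f₀ + 4f₁ + 2f₂ + 4f₃ + f₄] = 0.083333·(-39.59375) = -3.2995.

-3.2995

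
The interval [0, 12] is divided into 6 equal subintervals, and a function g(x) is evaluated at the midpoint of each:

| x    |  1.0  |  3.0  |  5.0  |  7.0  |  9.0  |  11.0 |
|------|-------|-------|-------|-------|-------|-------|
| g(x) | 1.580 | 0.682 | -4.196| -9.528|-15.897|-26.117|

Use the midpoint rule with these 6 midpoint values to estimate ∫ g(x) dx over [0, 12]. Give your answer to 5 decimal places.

-106.95200

h = 2, n = 6.
h·[y(m₁) + y(m₂) + y(m₃) + y(m₄) + y(m₅) + y(m₆)] = 2·(-53.476) = -106.95200.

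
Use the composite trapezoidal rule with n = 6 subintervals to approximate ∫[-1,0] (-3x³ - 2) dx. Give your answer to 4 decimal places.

h = (0 − (-1))/6 = 0.166667.
Nodes x₀,…,x₆ = -1, -0.833333, -0.666667, -0.5, -0.333333, -0.166667, 0.
f(x) = -3x³ - 2: f₀=1, f₁=-0.263889, f₂=-1.111111, f₃=-1.625, f₄=-1.888889, f₅=-1.986111, f₆=-2.
(h/2)·[f₀ + 2f₁ + 2f₂ + 2f₃ + 2f₄ + 2f₅ + f₆] = 0.083333·(-14.75) = -1.2292.

-1.2292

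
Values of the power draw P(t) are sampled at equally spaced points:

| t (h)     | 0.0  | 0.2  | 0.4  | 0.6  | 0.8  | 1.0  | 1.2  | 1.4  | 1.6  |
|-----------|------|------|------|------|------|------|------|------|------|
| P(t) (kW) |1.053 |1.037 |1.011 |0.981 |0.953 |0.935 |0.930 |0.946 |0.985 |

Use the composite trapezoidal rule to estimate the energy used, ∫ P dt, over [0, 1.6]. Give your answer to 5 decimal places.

h = 0.2, n = 8.
(h/2)·[y₀ + 2y₁ + 2y₂ + 2y₃ + 2y₄ + 2y₅ + 2y₆ + 2y₇ + y₈] = 0.1·(15.624) = 1.56240.

1.56240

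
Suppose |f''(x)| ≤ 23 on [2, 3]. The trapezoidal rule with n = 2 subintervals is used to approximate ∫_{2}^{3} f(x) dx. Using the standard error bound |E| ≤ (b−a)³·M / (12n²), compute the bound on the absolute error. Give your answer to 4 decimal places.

0.4792

|E| ≤ (1)³·23 / (12·2²) = 23/48 = 0.4792.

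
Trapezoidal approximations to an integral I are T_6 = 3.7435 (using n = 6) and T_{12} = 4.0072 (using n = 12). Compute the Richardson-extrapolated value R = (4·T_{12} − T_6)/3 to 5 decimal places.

R = (4·T_{12} − T_6) / 3 = (4·4.0072 − 3.7435)/3 = (12.2853)/3 = 4.09510.

4.09510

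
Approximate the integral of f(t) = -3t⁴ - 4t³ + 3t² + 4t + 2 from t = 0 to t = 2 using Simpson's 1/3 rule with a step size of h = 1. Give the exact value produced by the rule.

h = (2 − 0)/2 = 1.
Nodes t₀,…,t₂ = 0, 1, 2.
f(t) = -3t⁴ - 4t³ + 3t² + 4t + 2: f₀=2, f₁=2, f₂=-58.
(h/3)·[f₀ + 4f₁ + f₂] = 0.333333·(-48) = -16.

-16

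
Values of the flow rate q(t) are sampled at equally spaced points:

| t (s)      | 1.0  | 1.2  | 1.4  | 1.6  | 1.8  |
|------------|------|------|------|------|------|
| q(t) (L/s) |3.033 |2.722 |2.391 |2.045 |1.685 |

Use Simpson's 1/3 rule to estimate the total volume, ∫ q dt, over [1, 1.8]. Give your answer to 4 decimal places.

1.9045

h = 0.2, n = 4.
(h/3)·[y₀ + 4y₁ + 2y₂ + 4y₃ + y₄] = 0.066667·(28.568) = 1.9045.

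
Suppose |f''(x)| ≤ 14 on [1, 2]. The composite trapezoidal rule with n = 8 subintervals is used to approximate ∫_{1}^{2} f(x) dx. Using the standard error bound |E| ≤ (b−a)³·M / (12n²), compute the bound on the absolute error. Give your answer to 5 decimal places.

0.01823

|E| ≤ (1)³·14 / (12·8²) = 14/768 = 0.01823.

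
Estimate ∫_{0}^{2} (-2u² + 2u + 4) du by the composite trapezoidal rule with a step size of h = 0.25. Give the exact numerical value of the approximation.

6.625

h = (2 − 0)/8 = 0.25.
Nodes u₀,…,u₈ = 0, 0.25, 0.5, 0.75, 1, 1.25, 1.5, 1.75, 2.
f(u) = -2u² + 2u + 4: f₀=4, f₁=4.375, f₂=4.5, f₃=4.375, f₄=4, f₅=3.375, f₆=2.5, f₇=1.375, f₈=0.
(h/2)·[f₀ + 2f₁ + 2f₂ + 2f₃ + 2f₄ + 2f₅ + 2f₆ + 2f₇ + f₈] = 0.125·(53) = 6.625.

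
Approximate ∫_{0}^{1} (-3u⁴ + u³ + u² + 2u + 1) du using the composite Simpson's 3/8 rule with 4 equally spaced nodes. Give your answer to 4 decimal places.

1.9722

h = (1 − 0)/3 = 0.333333.
Nodes u₀,…,u₃ = 0, 0.333333, 0.666667, 1.
f(u) = -3u⁴ + u³ + u² + 2u + 1: f₀=1, f₁=1.777778, f₂=2.481481, f₃=2.
(3h/8)·[f₀ + 3f₁ + 3f₂ + f₃] = 0.125·(15.777778) = 1.9722.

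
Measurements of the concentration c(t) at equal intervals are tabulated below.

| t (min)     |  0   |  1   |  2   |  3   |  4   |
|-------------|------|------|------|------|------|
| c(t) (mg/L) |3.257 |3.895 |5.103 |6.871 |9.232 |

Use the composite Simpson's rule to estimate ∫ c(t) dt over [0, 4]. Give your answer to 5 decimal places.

21.91967

h = 1, n = 4.
(h/3)·[y₀ + 4y₁ + 2y₂ + 4y₃ + y₄] = 0.333333·(65.759) = 21.91967.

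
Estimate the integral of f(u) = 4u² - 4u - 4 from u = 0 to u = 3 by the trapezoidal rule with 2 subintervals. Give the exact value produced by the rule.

10.5

h = (3 − 0)/2 = 1.5.
Nodes u₀,…,u₂ = 0, 1.5, 3.
f(u) = 4u² - 4u - 4: f₀=-4, f₁=-1, f₂=20.
(h/2)·[f₀ + 2f₁ + f₂] = 0.75·(14) = 10.5.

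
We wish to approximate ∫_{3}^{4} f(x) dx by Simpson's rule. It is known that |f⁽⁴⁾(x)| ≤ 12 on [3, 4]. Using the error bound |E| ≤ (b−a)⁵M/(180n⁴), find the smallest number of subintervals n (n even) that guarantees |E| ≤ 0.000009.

Need 12/(180n⁴) ≤ 0.000009.
n⁴ ≥ 12/(180·0.000009) = 7407.41 ⇒ n ≥ 9.2772, so the smallest even n is 10. (n must be even for Simpson's rule.)

10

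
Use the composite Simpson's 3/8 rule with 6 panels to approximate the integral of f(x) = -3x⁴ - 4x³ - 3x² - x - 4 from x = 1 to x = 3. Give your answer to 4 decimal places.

-263.2222

h = (3 − 1)/6 = 0.333333.
Nodes x₀,…,x₆ = 1, 1.333333, 1.666667, 2, 2.333333, 2.666667, 3.
f(x) = -3x⁴ - 4x³ - 3x² - x - 4: f₀=-15, f₁=-29.629630, f₂=-55.666667, f₃=-98, f₄=-162.407407, f₅=-255.555556, f₆=-385.
(3h/8)·[f₀ + 3f₁ + 3f₂ + 2f₃ + 3f₄ + 3f₅ + f₆] = 0.125·(-2105.777778) = -263.2222.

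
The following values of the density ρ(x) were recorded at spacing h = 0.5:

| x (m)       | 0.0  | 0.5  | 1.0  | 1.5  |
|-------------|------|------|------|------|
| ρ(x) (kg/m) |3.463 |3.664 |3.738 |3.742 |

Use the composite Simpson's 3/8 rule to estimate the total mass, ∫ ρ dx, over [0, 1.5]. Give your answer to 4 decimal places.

h = 0.5, n = 3.
(3h/8)·[y₀ + 3y₁ + 3y₂ + y₃] = 0.1875·(29.411) = 5.5146.

5.5146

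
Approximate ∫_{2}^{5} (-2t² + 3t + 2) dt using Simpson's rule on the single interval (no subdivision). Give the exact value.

-40.5

S = (b−a)/6 · [f(2) + 4f(3.5) + f(5)] = 0.5·[0 + 4·(-12) + (-33)] = -40.5.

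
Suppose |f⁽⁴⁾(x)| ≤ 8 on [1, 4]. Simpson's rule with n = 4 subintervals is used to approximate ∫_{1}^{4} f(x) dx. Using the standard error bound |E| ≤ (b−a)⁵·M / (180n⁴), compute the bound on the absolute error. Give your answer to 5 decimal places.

0.04219

|E| ≤ (3)⁵·8 / (180·4⁴) = 1944/46080 = 0.04219.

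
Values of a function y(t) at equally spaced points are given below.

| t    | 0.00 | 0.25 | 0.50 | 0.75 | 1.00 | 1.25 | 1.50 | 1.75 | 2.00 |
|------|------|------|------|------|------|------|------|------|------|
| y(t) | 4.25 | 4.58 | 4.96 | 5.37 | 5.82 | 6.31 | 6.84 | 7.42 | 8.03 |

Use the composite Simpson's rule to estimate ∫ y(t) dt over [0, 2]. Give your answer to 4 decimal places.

h = 0.25, n = 8.
(h/3)·[y₀ + 4y₁ + 2y₂ + 4y₃ + 2y₄ + 4y₅ + 2y₆ + 4y₇ + y₈] = 0.083333·(142.24) = 11.8533.

11.8533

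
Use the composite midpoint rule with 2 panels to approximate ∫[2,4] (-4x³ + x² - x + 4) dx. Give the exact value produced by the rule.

-213.5

h = (4 − 2)/2 = 1.
Midpoints m₁,…,m₂ = 2.5, 3.5.
f(m₁)=-54.75, f(m₂)=-158.75.
h·[f(m₁) + f(m₂)] = 1·(-213.5) = -213.5.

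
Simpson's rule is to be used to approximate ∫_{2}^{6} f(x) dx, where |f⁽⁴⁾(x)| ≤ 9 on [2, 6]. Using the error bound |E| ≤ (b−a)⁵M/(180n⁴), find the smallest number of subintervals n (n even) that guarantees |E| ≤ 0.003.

12

Need 9216/(180n⁴) ≤ 0.003.
n⁴ ≥ 9216/(180·0.003) = 17066.7 ⇒ n ≥ 11.4298, so the smallest even n is 12. (n must be even for Simpson's rule.)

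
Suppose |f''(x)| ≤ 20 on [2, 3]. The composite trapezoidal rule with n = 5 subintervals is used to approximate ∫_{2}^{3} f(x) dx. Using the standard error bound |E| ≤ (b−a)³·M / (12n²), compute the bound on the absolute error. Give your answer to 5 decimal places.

|E| ≤ (1)³·20 / (12·5²) = 20/300 = 0.06667.

0.06667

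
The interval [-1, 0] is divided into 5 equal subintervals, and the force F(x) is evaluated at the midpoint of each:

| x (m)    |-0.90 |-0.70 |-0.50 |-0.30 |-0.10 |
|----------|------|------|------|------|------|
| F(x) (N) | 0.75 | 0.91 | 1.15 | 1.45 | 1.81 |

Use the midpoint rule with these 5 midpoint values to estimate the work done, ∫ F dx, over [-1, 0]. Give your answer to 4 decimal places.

1.2140

h = 0.2, n = 5.
h·[y(m₁) + y(m₂) + y(m₃) + y(m₄) + y(m₅)] = 0.2·(6.07) = 1.2140.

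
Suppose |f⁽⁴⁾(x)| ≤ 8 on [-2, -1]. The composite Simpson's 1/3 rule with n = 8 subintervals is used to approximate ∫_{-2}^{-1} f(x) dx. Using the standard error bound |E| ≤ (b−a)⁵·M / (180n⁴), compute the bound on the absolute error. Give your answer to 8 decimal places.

0.00001085

|E| ≤ (1)⁵·8 / (180·8⁴) = 8/737280 = 0.00001085.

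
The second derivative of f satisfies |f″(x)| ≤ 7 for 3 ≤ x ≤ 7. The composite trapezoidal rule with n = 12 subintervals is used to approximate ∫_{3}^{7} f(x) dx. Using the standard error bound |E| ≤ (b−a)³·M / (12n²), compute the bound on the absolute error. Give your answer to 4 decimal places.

0.2593

|E| ≤ (4)³·7 / (12·12²) = 448/1728 = 0.2593.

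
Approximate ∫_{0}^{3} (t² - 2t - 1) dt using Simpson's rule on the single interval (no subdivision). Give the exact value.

S = (b−a)/6 · [f(0) + 4f(1.5) + f(3)] = 0.5·[(-1) + 4·(-1.75) + 2] = -3.

-3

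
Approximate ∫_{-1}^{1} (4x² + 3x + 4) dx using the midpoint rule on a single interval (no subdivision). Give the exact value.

8

M = (b−a)·f(0) = 2·(4) = 8.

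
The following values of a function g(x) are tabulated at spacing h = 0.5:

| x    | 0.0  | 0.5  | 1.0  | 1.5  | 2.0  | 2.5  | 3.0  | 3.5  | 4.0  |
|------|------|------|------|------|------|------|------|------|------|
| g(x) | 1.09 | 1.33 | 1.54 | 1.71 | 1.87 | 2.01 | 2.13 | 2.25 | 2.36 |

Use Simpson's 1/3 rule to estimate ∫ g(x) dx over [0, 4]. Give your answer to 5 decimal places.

h = 0.5, n = 8.
(h/3)·[y₀ + 4y₁ + 2y₂ + 4y₃ + 2y₄ + 4y₅ + 2y₆ + 4y₇ + y₈] = 0.166667·(43.73) = 7.28833.

7.28833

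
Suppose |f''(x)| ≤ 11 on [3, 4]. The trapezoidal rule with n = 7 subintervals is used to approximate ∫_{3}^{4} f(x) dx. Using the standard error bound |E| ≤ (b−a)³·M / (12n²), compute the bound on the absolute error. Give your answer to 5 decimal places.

|E| ≤ (1)³·11 / (12·7²) = 11/588 = 0.01871.

0.01871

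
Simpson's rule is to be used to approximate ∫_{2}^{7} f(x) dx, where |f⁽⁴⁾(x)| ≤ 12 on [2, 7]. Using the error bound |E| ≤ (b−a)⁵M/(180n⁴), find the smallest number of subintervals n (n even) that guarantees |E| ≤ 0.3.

6

Need 37500/(180n⁴) ≤ 0.3.
n⁴ ≥ 37500/(180·0.3) = 694.444 ⇒ n ≥ 5.1335, so the smallest even n is 6. (n must be even for Simpson's rule.)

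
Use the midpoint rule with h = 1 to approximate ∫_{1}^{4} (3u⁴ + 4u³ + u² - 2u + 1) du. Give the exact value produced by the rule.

h = (4 − 1)/3 = 1.
Midpoints m₁,…,m₃ = 1.5, 2.5, 3.5.
f(m₁)=28.9375, f(m₂)=181.9375, f(m₃)=627.9375.
h·[f(m₁) + f(m₂) + f(m₃)] = 1·(838.8125) = 838.8125.

838.8125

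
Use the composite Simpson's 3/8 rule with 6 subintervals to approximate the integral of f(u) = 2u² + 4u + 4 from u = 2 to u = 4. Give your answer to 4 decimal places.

69.3333

h = (4 − 2)/6 = 0.333333.
Nodes u₀,…,u₆ = 2, 2.333333, 2.666667, 3, 3.333333, 3.666667, 4.
f(u) = 2u² + 4u + 4: f₀=20, f₁=24.222222, f₂=28.888889, f₃=34, f₄=39.555556, f₅=45.555556, f₆=52.
(3h/8)·[f₀ + 3f₁ + 3f₂ + 2f₃ + 3f₄ + 3f₅ + f₆] = 0.125·(554.666667) = 69.3333.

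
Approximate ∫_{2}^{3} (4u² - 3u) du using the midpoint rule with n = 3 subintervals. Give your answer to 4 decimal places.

h = (3 − 2)/3 = 0.333333.
Midpoints m₁,…,m₃ = 2.166667, 2.5, 2.833333.
f(m₁)=12.277778, f(m₂)=17.5, f(m₃)=23.611111.
h·[f(m₁) + f(m₂) + f(m₃)] = 0.333333·(53.388889) = 17.7963.

17.7963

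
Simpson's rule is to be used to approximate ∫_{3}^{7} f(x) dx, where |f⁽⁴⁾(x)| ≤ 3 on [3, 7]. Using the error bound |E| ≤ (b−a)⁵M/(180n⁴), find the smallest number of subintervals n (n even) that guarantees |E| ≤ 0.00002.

Need 3072/(180n⁴) ≤ 0.00002.
n⁴ ≥ 3072/(180·0.00002) = 853333 ⇒ n ≥ 30.3934, so the smallest even n is 32. (n must be even for Simpson's rule.)

32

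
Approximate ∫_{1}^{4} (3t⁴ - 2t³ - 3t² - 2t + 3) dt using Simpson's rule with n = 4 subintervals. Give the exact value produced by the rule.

417.6796875

h = (4 − 1)/4 = 0.75.
Nodes t₀,…,t₄ = 1, 1.75, 2.5, 3.25, 4.
f(t) = 3t⁴ - 2t³ - 3t² - 2t + 3: f₀=-1, f₁=7.73046875, f₂=65.1875, f₃=230.85546875, f₄=587.
(h/3)·[f₀ + 4f₁ + 2f₂ + 4f₃ + f₄] = 0.25·(1670.71875) = 417.6796875.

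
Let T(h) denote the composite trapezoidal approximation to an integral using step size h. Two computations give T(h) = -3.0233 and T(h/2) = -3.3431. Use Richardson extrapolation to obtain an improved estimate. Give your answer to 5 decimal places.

R = (4·T(h/2) − T(h)) / 3 = (4·(-3.3431) − (-3.0233))/3 = (-10.3491)/3 = -3.44970.

-3.44970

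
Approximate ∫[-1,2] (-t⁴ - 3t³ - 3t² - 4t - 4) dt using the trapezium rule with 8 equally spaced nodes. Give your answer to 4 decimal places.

h = (2 − (-1))/7 = 0.428571.
Nodes t₀,…,t₇ = -1, -0.571429, -0.142857, 0.285714, 0.714286, 1.142857, 1.571429, 2.
f(t) = -t⁴ - 3t³ - 3t² - 4t - 4: f₀=-1, f₁=-2.240733, f₂=-3.481466, f₃=-5.464390, f₄=-9.741358, f₅=-18.673886, f₆=-35.433153, f₇=-64.
(h/2)·[f₀ + 2f₁ + 2f₂ + 2f₃ + 2f₄ + 2f₅ + 2f₆ + f₇] = 0.214286·(-215.069971) = -46.0864.

-46.0864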